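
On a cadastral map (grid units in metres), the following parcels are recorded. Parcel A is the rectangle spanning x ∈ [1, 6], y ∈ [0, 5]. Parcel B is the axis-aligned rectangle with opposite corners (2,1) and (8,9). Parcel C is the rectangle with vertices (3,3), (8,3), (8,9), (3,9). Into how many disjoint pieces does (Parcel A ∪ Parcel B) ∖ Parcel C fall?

1

(Parcel A ∪ Parcel B) ∖ Parcel C is a single connected region.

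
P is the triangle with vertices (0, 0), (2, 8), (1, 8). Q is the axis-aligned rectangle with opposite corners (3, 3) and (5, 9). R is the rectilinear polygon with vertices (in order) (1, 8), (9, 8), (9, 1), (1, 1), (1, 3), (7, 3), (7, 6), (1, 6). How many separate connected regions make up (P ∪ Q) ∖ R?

3

(P ∪ Q) ∖ R splits into 3 disjoint pieces (area 2.5, area 6, area 2).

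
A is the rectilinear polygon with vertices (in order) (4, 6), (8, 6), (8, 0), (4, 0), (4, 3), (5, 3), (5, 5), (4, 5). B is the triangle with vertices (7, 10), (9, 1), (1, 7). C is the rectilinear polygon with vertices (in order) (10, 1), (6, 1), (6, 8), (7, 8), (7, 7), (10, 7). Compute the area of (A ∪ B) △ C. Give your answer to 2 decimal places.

|A ∪ B| = 41.6528.
|(A ∪ B) ∩ C| = 14.6528.
|(A ∪ B) △ C| = 41.6528 + 25 − 29.3056 = 37.35.

37.35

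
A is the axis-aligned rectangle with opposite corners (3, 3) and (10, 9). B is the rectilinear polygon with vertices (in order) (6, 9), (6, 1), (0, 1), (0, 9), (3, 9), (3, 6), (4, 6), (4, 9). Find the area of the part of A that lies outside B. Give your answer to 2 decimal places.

27.00

|A| = 42, |A∩B| = 15.
|A ∖ B| = |A| − |A∩B| = 42 − 15 = 27.00.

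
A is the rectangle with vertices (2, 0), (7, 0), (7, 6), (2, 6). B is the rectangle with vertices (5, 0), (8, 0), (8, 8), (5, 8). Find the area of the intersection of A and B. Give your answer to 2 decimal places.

12.00

|A∩B|: x∈[5,7], y∈[0,6] → 2·6 = 12.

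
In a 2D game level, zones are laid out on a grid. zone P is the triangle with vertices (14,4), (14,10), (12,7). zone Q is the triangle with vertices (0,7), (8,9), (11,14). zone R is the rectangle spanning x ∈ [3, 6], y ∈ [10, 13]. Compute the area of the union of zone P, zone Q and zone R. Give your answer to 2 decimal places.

By inclusion–exclusion:
Individual areas: |zone P| = 6, |zone Q| = 17, |zone R| = 9.
|zone P∩zone Q| = 0.
|zone P∩zone R| = 0.
|zone Q∩zone R| = 0.526.
|zone P∩zone Q∩zone R| = 0.
|zone P ∪ zone Q ∪ zone R| = 32 − 0.526 + 0 = 31.47.

31.47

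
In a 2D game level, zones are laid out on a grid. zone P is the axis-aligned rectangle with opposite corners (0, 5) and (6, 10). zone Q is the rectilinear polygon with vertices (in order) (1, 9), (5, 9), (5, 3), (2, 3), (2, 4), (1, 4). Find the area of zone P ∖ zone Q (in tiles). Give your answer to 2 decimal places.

|zone P| = 30, |zone P∩zone Q| = 16.
|zone P ∖ zone Q| = |zone P| − |zone P∩zone Q| = 30 − 16 = 14.00.

14.00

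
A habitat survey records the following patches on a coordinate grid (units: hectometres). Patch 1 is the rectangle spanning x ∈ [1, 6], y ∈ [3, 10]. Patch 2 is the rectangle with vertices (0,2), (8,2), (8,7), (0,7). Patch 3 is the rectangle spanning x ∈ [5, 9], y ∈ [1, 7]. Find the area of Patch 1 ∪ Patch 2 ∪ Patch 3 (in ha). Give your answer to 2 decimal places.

64.00

By inclusion–exclusion:
Individual areas: |Patch 1| = 35, |Patch 2| = 40, |Patch 3| = 24.
|Patch 1∩Patch 2|: x∈[1,6], y∈[3,7] → 5·4 = 20.
|Patch 1∩Patch 3|: x∈[5,6], y∈[3,7] → 1·4 = 4.
|Patch 2∩Patch 3|: x∈[5,8], y∈[2,7] → 3·5 = 15.
|Patch 1∩Patch 2∩Patch 3| = 4.
|Patch 1 ∪ Patch 2 ∪ Patch 3| = 99 − 39 + 4 = 64.00.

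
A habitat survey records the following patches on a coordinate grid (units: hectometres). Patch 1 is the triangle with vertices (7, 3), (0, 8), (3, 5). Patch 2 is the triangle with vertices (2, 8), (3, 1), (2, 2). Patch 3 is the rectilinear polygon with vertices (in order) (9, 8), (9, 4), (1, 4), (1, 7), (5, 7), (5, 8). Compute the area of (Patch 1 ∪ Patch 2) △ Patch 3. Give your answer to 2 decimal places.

27.03

|Patch 1 ∪ Patch 2| = 5.829.
|(Patch 1 ∪ Patch 2) ∩ Patch 3| = 3.4004.
|(Patch 1 ∪ Patch 2) △ Patch 3| = 5.829 + 28 − 6.8009 = 27.03.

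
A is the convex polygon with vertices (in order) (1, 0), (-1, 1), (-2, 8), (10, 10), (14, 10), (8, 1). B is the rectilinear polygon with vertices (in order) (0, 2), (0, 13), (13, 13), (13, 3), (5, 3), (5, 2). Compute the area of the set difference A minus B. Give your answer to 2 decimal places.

28.42

|A| = 106, |A∩B| = 77.5833.
|A ∖ B| = |A| − |A∩B| = 106 − 77.5833 = 28.42.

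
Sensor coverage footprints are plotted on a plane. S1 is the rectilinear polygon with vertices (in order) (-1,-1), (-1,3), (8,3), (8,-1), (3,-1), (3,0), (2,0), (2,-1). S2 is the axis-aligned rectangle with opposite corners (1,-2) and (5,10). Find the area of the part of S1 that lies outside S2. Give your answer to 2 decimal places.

|S1| = 35, |S1∩S2| = 15.
|S1 ∖ S2| = |S1| − |S1∩S2| = 35 − 15 = 20.00.

20.00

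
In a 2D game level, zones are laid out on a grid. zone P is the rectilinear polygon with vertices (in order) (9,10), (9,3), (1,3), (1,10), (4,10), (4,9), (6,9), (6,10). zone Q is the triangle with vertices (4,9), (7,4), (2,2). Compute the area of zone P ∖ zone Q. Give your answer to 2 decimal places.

39.61

|zone P| = 54, |zone P∩zone Q| = 14.3929.
|zone P ∖ zone Q| = |zone P| − |zone P∩zone Q| = 54 − 14.3929 = 39.61.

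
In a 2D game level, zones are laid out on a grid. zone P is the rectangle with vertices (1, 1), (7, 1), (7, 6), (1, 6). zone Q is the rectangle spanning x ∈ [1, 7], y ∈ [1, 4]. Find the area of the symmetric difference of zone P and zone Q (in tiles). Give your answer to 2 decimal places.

|zone P∩zone Q|: x∈[1,7], y∈[1,4] → 6·3 = 18.
|zone P △ zone Q| = |zone P| + |zone Q| − 2·|zone P∩zone Q| = 30 + 18 − 36 = 12.00.

12.00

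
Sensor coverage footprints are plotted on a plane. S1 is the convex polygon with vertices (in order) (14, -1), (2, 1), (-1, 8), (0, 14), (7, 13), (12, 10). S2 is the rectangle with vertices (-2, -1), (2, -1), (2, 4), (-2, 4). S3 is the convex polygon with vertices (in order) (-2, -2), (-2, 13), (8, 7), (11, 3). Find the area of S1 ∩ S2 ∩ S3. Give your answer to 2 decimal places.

1.93

The intersection is the polygon with vertices (2,4), (2,1), (0.714,4).
By the shoelace formula its area is 1.93.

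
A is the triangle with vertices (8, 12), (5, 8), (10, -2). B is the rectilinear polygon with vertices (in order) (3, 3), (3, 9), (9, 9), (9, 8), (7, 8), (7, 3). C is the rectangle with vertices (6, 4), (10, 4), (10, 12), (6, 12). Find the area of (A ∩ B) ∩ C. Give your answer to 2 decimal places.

The region (A ∩ B) ∩ C is the polygon with vertices (8.429,9), (8.571,8), (7,8), (7,4), (6,6), (6,9).
By the shoelace formula its area is 5.50.

5.50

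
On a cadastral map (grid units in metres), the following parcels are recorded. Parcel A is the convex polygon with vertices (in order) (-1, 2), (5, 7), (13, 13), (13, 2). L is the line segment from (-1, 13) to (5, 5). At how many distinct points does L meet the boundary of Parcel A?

The segment meets the boundary at (4.077,6.231).

1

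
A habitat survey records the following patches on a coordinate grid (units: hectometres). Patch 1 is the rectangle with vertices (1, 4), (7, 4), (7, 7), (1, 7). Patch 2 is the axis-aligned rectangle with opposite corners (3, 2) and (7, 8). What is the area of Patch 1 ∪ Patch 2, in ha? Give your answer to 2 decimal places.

30.00

By inclusion–exclusion:
Individual areas: |Patch 1| = 18, |Patch 2| = 24.
|Patch 1∩Patch 2|: x∈[3,7], y∈[4,7] → 4·3 = 12.
|Patch 1 ∪ Patch 2| = 42 − 12 = 30.00.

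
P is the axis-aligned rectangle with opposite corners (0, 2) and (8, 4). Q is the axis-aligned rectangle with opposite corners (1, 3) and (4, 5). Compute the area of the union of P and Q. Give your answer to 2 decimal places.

19.00

By inclusion–exclusion:
Individual areas: |P| = 16, |Q| = 6.
|P∩Q|: x∈[1,4], y∈[3,4] → 3·1 = 3.
|P ∪ Q| = 22 − 3 = 19.00.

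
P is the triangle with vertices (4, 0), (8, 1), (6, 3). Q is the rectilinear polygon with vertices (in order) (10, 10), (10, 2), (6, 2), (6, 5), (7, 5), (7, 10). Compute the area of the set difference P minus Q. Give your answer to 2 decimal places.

4.50

|P| = 5, |P∩Q| = 0.5.
|P ∖ Q| = |P| − |P∩Q| = 5 − 0.5 = 4.50.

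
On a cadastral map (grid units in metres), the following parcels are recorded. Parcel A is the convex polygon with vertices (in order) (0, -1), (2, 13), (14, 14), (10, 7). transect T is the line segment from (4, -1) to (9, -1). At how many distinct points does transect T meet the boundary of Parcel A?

The segment lies entirely outside Parcel A and never meets its boundary.

0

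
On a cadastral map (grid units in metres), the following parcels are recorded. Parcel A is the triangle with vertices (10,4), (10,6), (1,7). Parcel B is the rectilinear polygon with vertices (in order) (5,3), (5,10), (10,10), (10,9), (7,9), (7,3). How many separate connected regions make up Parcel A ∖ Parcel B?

2

Parcel A ∖ Parcel B splits into 2 disjoint pieces (area 5, area 1.7778).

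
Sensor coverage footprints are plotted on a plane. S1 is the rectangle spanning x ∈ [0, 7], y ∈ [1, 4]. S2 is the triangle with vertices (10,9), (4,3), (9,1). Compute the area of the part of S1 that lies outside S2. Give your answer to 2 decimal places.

16.70

|S1| = 21, |S1∩S2| = 4.3.
|S1 ∖ S2| = |S1| − |S1∩S2| = 21 − 4.3 = 16.70.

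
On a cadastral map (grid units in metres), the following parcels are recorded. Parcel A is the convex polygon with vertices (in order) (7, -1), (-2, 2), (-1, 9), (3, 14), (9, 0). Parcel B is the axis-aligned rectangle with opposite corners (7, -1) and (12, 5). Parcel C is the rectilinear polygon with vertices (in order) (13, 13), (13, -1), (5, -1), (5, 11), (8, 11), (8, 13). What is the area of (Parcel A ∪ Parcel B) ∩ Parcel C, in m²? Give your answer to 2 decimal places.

The region (Parcel A ∪ Parcel B) ∩ Parcel C is the polygon with vertices (7,4.667), (7,5), (12,5), (12,-1), (7,-1), (5,-0.333), (5,9.333).
By the shoelace formula its area is 45.33.

45.33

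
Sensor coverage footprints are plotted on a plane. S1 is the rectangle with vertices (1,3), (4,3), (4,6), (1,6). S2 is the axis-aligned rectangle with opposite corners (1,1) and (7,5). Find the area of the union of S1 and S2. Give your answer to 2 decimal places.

27.00

By inclusion–exclusion:
Individual areas: |S1| = 9, |S2| = 24.
|S1∩S2|: x∈[1,4], y∈[3,5] → 3·2 = 6.
|S1 ∪ S2| = 33 − 6 = 27.00.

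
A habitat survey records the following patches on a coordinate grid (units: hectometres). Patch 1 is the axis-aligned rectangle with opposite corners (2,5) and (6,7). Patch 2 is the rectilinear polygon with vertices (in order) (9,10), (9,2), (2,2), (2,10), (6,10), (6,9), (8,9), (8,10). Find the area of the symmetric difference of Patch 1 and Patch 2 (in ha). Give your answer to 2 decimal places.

|Patch 1| = 8, |Patch 2| = 54, |Patch 1∩Patch 2| = 8.
|Patch 1 △ Patch 2| = |Patch 1| + |Patch 2| − 2·|Patch 1∩Patch 2| = 8 + 54 − 16 = 46.00.

46.00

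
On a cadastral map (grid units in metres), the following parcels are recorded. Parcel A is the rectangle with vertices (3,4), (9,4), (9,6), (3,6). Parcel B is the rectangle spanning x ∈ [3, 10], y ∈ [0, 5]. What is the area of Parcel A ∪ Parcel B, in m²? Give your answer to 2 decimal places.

41.00

By inclusion–exclusion:
Individual areas: |Parcel A| = 12, |Parcel B| = 35.
|Parcel A∩Parcel B|: x∈[3,9], y∈[4,5] → 6·1 = 6.
|Parcel A ∪ Parcel B| = 47 − 6 = 41.00.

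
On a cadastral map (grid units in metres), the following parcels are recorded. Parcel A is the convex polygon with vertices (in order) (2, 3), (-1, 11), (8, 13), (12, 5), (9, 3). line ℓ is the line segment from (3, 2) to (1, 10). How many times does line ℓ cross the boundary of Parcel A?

The segment meets the boundary at (2.75,3).

1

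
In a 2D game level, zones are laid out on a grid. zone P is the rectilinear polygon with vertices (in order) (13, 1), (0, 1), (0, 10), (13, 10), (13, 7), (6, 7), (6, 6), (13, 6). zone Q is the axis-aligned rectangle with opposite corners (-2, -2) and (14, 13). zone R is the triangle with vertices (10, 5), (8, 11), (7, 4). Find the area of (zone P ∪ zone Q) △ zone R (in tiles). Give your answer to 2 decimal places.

230.00

|zone P ∪ zone Q| = 240.
|(zone P ∪ zone Q) ∩ zone R| = 10.
|(zone P ∪ zone Q) △ zone R| = 240 + 10 − 20 = 230.00.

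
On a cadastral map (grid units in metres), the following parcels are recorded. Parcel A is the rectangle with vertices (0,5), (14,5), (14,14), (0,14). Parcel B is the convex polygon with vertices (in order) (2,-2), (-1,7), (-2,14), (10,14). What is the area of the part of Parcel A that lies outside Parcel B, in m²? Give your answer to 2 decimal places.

|Parcel A| = 126, |Parcel A∩Parcel B| = 69.75.
|Parcel A ∖ Parcel B| = |Parcel A| − |Parcel A∩Parcel B| = 126 − 69.75 = 56.25.

56.25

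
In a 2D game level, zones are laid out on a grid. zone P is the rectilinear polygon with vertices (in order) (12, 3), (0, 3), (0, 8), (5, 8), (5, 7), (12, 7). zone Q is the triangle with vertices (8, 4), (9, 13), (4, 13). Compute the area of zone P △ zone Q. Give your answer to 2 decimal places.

|zone P| = 53, |zone Q| = 22.5, |zone P∩zone Q| = 2.5.
|zone P △ zone Q| = |zone P| + |zone Q| − 2·|zone P∩zone Q| = 53 + 22.5 − 5 = 70.50.

70.50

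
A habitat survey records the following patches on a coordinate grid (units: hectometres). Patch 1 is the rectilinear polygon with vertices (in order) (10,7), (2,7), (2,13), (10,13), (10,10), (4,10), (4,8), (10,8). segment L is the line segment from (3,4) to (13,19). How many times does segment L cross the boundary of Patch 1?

The segment meets the boundary at (7,10), (9,13), (5,7), (5.667,8).

4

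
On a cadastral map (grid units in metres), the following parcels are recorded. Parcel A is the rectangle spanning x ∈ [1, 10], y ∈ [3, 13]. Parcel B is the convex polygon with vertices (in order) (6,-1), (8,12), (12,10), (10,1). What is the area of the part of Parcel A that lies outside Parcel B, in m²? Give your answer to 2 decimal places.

|Parcel A| = 90, |Parcel A∩Parcel B| = 23.2308.
|Parcel A ∖ Parcel B| = |Parcel A| − |Parcel A∩Parcel B| = 90 − 23.2308 = 66.77.

66.77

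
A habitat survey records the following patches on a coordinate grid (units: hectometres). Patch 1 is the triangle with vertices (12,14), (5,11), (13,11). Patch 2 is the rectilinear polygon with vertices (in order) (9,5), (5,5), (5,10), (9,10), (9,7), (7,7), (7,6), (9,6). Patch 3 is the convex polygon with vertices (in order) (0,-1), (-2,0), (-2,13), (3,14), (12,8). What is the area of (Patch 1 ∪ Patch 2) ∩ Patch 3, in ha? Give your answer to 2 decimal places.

|Patch 1 ∪ Patch 2| = 30.
|(Patch 1 ∪ Patch 2) ∩ Patch 3| = 18.44.

18.44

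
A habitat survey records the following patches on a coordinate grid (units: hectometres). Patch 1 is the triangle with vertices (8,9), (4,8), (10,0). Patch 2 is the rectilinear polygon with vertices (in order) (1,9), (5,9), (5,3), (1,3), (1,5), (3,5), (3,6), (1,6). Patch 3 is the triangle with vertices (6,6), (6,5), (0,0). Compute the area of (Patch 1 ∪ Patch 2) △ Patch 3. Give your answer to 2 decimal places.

40.65

|Patch 1 ∪ Patch 2| = 40.2083.
|(Patch 1 ∪ Patch 2) ∩ Patch 3| = 1.2786.
|(Patch 1 ∪ Patch 2) △ Patch 3| = 40.2083 + 3 − 2.5571 = 40.65.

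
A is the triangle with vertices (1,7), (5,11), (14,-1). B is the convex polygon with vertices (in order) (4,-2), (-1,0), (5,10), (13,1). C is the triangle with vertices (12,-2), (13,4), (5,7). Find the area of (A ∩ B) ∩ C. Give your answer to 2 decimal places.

14.91

The region (A ∩ B) ∩ C is the polygon with vertices (11.54,0.513), (8.672,2.279), (5,7), (9,5.5), (9.8,4.6), (12.5,1), (12.471,0.824).
By the shoelace formula its area is 14.91.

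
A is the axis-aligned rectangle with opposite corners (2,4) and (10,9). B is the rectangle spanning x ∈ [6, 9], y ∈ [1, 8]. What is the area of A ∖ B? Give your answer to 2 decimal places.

|A∩B|: x∈[6,9], y∈[4,8] → 3·4 = 12.
|A| = 40.
|A ∖ B| = |A| − |A∩B| = 40 − 12 = 28.00.

28.00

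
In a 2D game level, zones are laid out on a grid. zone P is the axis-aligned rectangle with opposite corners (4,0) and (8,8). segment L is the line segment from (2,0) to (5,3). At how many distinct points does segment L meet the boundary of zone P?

1

The segment meets the boundary at (4,2).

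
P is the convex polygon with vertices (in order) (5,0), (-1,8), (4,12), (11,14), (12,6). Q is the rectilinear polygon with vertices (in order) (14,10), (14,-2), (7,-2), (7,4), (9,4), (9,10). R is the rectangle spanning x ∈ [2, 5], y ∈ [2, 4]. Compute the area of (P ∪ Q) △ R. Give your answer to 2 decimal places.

|P ∪ Q| = 160.2857.
|(P ∪ Q) ∩ R| = 4.5.
|(P ∪ Q) △ R| = 160.2857 + 6 − 9 = 157.29.

157.29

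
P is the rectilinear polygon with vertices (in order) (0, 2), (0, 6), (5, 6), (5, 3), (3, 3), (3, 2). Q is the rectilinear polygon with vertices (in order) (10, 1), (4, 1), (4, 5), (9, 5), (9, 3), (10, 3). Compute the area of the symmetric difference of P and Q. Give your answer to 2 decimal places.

36.00

|P| = 18, |Q| = 22, |P∩Q| = 2.
|P △ Q| = |P| + |Q| − 2·|P∩Q| = 18 + 22 − 4 = 36.00.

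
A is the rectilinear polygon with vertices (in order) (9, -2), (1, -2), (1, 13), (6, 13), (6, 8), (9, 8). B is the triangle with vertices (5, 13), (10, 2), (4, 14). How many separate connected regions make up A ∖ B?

A ∖ B splits into 3 disjoint pieces (area 98.75, area 1.1, area 3.2818).

3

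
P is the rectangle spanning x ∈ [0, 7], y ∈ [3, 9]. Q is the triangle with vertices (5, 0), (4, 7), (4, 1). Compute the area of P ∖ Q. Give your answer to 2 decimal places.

|P| = 42, |P∩Q| = 1.1429.
|P ∖ Q| = |P| − |P∩Q| = 42 − 1.1429 = 40.86.

40.86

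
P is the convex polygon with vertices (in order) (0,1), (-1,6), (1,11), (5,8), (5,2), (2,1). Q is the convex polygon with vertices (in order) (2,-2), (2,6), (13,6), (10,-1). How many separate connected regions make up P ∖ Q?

1

P ∖ Q is a single connected region.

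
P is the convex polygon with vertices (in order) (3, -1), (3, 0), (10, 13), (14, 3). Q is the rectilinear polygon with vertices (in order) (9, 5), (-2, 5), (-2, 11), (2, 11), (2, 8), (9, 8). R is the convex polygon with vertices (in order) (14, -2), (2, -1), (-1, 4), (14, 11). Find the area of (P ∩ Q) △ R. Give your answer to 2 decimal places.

|P ∩ Q| = 7.5.
|(P ∩ Q) ∩ R| = 7.4783.
|(P ∩ Q) △ R| = 7.5 + 126 − 14.9566 = 118.54.

118.54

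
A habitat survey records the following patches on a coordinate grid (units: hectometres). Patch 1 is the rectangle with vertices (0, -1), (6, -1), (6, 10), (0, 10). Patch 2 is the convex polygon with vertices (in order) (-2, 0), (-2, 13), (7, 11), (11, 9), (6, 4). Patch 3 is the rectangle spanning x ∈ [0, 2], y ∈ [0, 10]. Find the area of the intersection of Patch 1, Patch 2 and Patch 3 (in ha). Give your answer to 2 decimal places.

17.00

The intersection is the polygon with vertices (2,10), (2,2), (0,1), (0,10).
By the shoelace formula its area is 17.00.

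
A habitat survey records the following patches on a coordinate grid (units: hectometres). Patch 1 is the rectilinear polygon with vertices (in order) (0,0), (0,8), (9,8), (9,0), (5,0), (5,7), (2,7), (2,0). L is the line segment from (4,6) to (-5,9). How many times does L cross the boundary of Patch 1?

The segment meets the boundary at (0,7.333), (2,6.667).

2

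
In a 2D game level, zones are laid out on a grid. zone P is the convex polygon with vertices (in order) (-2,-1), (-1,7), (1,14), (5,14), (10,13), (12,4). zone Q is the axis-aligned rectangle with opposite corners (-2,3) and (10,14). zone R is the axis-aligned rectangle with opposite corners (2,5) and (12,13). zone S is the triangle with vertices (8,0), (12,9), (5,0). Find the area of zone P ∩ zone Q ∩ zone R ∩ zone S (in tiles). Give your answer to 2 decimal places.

0.79

The intersection is the polygon with vertices (8.889,5), (10,6.429), (10,5).
By the shoelace formula its area is 0.79.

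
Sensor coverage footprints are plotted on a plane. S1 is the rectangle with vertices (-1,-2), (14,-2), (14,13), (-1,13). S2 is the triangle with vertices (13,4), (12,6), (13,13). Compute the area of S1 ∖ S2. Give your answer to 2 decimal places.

|S1| = 225, |S1∩S2| = 4.5.
|S1 ∖ S2| = |S1| − |S1∩S2| = 225 − 4.5 = 220.50.

220.50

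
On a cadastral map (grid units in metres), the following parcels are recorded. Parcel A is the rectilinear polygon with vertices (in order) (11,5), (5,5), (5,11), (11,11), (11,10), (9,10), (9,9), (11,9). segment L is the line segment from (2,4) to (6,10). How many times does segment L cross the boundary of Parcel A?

The segment meets the boundary at (5,8.5).

1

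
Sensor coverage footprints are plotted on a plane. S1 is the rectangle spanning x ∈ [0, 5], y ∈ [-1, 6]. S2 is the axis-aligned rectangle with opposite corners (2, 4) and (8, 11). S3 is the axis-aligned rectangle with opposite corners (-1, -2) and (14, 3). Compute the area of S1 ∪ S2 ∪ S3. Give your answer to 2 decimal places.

By inclusion–exclusion:
Individual areas: |S1| = 35, |S2| = 42, |S3| = 75.
|S1∩S2|: x∈[2,5], y∈[4,6] → 3·2 = 6.
|S1∩S3|: x∈[0,5], y∈[-1,3] → 5·4 = 20.
|S2∩S3| = 0 (no overlap).
|S1∩S2∩S3| = 0.
|S1 ∪ S2 ∪ S3| = 152 − 26 + 0 = 126.00.

126.00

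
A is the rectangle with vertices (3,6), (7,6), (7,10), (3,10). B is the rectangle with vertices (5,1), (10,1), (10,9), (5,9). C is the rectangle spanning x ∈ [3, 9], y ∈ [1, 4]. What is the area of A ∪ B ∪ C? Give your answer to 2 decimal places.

56.00

By inclusion–exclusion:
Individual areas: |A| = 16, |B| = 40, |C| = 18.
|A∩B|: x∈[5,7], y∈[6,9] → 2·3 = 6.
|A∩C| = 0 (no overlap).
|B∩C|: x∈[5,9], y∈[1,4] → 4·3 = 12.
|A∩B∩C| = 0.
|A ∪ B ∪ C| = 74 − 18 + 0 = 56.00.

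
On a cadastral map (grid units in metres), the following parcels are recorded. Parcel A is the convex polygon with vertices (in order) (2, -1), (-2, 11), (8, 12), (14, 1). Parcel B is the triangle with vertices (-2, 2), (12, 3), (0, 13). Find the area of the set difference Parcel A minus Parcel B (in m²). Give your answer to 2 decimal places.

68.46

|Parcel A| = 134, |Parcel A∩Parcel B| = 65.5429.
|Parcel A ∖ Parcel B| = |Parcel A| − |Parcel A∩Parcel B| = 134 − 65.5429 = 68.46.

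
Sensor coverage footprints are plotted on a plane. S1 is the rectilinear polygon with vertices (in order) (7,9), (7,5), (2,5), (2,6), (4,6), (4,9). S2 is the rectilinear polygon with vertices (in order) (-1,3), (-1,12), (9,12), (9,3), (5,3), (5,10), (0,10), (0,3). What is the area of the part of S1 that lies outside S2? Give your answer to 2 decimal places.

6.00

|S1| = 14, |S1∩S2| = 8.
|S1 ∖ S2| = |S1| − |S1∩S2| = 14 − 8 = 6.00.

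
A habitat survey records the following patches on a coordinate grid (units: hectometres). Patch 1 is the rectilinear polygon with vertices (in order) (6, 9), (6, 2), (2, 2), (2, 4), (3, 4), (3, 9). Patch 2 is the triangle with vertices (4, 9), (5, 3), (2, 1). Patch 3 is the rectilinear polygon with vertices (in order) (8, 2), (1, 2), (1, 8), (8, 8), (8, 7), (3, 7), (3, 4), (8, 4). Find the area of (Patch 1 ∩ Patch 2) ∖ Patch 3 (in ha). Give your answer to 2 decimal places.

4.46

|Patch 1 ∩ Patch 2| = 9.25.
|(Patch 1 ∩ Patch 2) ∩ Patch 3| = 4.7917.
|(Patch 1 ∩ Patch 2) ∖ Patch 3| = 9.25 − 4.7917 = 4.46.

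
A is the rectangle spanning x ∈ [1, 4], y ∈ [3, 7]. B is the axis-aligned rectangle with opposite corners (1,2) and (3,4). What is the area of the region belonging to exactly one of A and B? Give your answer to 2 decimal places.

|A∩B|: x∈[1,3], y∈[3,4] → 2·1 = 2.
|A △ B| = |A| + |B| − 2·|A∩B| = 12 + 4 − 4 = 12.00.

12.00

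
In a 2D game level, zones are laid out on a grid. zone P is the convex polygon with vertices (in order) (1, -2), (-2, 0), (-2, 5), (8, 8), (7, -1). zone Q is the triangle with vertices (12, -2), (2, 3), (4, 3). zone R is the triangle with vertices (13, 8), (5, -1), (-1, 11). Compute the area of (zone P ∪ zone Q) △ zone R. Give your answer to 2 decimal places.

84.26

|zone P ∪ zone Q| = 74.9463.
|(zone P ∪ zone Q) ∩ zone R| = 32.8416.
|(zone P ∪ zone Q) △ zone R| = 74.9463 + 75 − 65.6832 = 84.26.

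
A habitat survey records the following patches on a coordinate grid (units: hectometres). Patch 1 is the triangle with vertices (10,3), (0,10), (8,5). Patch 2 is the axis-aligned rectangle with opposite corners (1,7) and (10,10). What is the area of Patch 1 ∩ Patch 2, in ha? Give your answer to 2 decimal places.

The intersection is the polygon with vertices (1,9.3), (1,9.375), (4.8,7), (4.286,7).
By the shoelace formula its area is 0.73.

0.73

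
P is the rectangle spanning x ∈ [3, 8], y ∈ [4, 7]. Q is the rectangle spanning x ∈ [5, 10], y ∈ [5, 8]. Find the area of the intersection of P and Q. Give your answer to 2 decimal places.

6.00

|P∩Q|: x∈[5,8], y∈[5,7] → 3·2 = 6.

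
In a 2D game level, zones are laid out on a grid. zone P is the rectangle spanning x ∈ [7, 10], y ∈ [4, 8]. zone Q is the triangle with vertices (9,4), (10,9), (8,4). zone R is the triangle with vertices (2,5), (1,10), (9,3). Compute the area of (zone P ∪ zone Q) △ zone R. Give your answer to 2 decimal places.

|zone P ∪ zone Q| = 12.1.
|(zone P ∪ zone Q) ∩ zone R| = 0.3214.
|(zone P ∪ zone Q) △ zone R| = 12.1 + 16.5 − 0.6429 = 27.96.

27.96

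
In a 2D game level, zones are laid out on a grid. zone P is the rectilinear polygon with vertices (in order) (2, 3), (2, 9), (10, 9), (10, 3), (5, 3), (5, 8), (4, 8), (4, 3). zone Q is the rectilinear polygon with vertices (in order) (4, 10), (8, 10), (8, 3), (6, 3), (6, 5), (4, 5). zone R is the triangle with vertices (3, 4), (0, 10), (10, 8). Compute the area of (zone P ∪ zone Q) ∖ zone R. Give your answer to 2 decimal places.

|zone P ∪ zone Q| = 50.
|(zone P ∪ zone Q) ∩ zone R| = 22.4393.
|(zone P ∪ zone Q) ∖ zone R| = 50 − 22.4393 = 27.56.

27.56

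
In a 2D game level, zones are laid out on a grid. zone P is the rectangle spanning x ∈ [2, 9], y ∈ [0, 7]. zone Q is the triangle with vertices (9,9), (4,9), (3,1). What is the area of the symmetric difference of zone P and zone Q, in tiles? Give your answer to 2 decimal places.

|zone P| = 49, |zone Q| = 20, |zone P∩zone Q| = 11.25.
|zone P △ zone Q| = |zone P| + |zone Q| − 2·|zone P∩zone Q| = 49 + 20 − 22.5 = 46.50.

46.50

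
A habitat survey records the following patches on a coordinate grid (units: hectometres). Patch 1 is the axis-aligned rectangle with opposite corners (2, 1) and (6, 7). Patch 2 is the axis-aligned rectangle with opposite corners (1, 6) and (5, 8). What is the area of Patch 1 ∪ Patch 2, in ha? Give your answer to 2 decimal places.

29.00

By inclusion–exclusion:
Individual areas: |Patch 1| = 24, |Patch 2| = 8.
|Patch 1∩Patch 2|: x∈[2,5], y∈[6,7] → 3·1 = 3.
|Patch 1 ∪ Patch 2| = 32 − 3 = 29.00.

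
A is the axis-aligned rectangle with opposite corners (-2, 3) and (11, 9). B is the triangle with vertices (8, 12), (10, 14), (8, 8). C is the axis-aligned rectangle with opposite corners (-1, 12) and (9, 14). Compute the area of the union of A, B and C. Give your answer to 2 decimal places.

101.33

By inclusion–exclusion:
Individual areas: |A| = 78, |B| = 4, |C| = 20.
|A∩B| = 0.1667.
|A∩C| = 0 (no overlap).
|B∩C| = 0.5.
|A∩B∩C| = 0.
|A ∪ B ∪ C| = 102 − 0.6667 + 0 = 101.33.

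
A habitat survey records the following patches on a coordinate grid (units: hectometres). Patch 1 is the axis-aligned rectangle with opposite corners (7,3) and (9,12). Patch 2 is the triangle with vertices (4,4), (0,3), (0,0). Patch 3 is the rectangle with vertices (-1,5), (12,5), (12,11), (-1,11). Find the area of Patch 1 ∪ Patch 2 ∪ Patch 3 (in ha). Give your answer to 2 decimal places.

By inclusion–exclusion:
Individual areas: |Patch 1| = 18, |Patch 2| = 6, |Patch 3| = 78.
|Patch 1∩Patch 2| = 0.
|Patch 1∩Patch 3|: x∈[7,9], y∈[5,11] → 2·6 = 12.
|Patch 2∩Patch 3| = 0.
|Patch 1∩Patch 2∩Patch 3| = 0.
|Patch 1 ∪ Patch 2 ∪ Patch 3| = 102 − 12 + 0 = 90.00.

90.00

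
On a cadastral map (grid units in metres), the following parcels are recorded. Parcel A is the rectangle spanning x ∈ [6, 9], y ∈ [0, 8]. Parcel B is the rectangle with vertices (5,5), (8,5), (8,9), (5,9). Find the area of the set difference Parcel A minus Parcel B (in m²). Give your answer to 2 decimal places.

18.00

|Parcel A∩Parcel B|: x∈[6,8], y∈[5,8] → 2·3 = 6.
|Parcel A| = 24.
|Parcel A ∖ Parcel B| = |Parcel A| − |Parcel A∩Parcel B| = 24 − 6 = 18.00.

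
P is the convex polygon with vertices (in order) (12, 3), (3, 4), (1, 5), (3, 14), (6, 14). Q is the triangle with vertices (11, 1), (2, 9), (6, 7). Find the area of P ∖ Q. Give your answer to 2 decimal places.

|P| = 71.5, |P∩Q| = 6.1814.
|P ∖ Q| = |P| − |P∩Q| = 71.5 − 6.1814 = 65.32.

65.32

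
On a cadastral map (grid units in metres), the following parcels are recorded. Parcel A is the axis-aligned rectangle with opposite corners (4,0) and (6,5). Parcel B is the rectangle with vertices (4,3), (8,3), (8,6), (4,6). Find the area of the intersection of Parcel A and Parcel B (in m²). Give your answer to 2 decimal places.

4.00

|Parcel A∩Parcel B|: x∈[4,6], y∈[3,5] → 2·2 = 4.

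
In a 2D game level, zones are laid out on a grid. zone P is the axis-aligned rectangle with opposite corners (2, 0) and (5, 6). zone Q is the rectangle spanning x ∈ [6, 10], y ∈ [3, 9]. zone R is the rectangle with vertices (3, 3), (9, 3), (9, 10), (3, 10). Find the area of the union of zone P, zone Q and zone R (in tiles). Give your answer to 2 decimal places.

60.00

By inclusion–exclusion:
Individual areas: |zone P| = 18, |zone Q| = 24, |zone R| = 42.
|zone P∩zone Q| = 0 (no overlap).
|zone P∩zone R|: x∈[3,5], y∈[3,6] → 2·3 = 6.
|zone Q∩zone R|: x∈[6,9], y∈[3,9] → 3·6 = 18.
|zone P∩zone Q∩zone R| = 0.
|zone P ∪ zone Q ∪ zone R| = 84 − 24 + 0 = 60.00.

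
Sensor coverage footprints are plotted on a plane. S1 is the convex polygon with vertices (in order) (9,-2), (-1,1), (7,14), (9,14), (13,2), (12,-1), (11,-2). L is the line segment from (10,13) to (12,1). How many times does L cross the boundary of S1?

1

The segment meets the boundary at (10.667,9).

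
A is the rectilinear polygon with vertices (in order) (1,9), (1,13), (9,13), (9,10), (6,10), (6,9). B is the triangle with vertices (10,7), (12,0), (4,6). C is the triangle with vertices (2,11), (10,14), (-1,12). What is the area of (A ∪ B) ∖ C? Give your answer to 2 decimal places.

|A ∪ B| = 51.
|(A ∪ B) ∩ C| = 6.053.
|(A ∪ B) ∖ C| = 51 − 6.053 = 44.95.

44.95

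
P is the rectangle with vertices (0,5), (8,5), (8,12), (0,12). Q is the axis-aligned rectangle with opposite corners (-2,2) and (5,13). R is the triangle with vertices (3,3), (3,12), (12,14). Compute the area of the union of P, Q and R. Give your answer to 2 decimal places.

By inclusion–exclusion:
Individual areas: |P| = 56, |Q| = 77, |R| = 40.5.
|P∩Q|: x∈[0,5], y∈[5,12] → 5·7 = 35.
|P∩R| = 28.0859.
|Q∩R| = 16.
|P∩Q∩R| = 13.9192.
|P ∪ Q ∪ R| = 173.5 − 79.0859 + 13.9192 = 108.33.

108.33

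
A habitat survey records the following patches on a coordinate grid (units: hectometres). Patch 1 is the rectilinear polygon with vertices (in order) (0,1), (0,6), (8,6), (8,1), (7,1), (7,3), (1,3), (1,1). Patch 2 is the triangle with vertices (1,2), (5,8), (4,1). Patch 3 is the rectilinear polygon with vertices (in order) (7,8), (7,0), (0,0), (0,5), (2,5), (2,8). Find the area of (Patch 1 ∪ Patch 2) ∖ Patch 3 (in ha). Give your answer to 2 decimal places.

7.00

|Patch 1 ∪ Patch 2| = 33.5.
|(Patch 1 ∪ Patch 2) ∩ Patch 3| = 26.5.
|(Patch 1 ∪ Patch 2) ∖ Patch 3| = 33.5 − 26.5 = 7.00.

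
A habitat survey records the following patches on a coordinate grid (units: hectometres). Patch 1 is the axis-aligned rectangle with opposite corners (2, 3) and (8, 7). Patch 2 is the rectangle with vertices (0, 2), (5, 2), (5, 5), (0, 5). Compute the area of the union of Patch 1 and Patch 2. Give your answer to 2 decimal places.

33.00

By inclusion–exclusion:
Individual areas: |Patch 1| = 24, |Patch 2| = 15.
|Patch 1∩Patch 2|: x∈[2,5], y∈[3,5] → 3·2 = 6.
|Patch 1 ∪ Patch 2| = 39 − 6 = 33.00.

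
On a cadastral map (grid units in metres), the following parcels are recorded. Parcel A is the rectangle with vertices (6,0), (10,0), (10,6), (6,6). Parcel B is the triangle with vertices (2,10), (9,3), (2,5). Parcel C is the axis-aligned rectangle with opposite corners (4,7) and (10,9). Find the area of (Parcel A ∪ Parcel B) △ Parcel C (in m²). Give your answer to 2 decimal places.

49.29

|Parcel A ∪ Parcel B| = 38.2857.
|(Parcel A ∪ Parcel B) ∩ Parcel C| = 0.5.
|(Parcel A ∪ Parcel B) △ Parcel C| = 38.2857 + 12 − 1 = 49.29.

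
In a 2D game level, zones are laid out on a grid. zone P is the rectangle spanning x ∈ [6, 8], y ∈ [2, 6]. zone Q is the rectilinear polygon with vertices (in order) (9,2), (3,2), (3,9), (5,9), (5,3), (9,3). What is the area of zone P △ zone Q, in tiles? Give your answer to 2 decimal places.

22.00

|zone P| = 8, |zone Q| = 18, |zone P∩zone Q| = 2.
|zone P △ zone Q| = |zone P| + |zone Q| − 2·|zone P∩zone Q| = 8 + 18 − 4 = 22.00.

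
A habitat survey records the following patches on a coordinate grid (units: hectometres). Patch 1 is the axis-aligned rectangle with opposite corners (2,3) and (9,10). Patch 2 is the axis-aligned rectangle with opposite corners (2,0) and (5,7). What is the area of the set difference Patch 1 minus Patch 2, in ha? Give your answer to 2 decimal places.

37.00

|Patch 1∩Patch 2|: x∈[2,5], y∈[3,7] → 3·4 = 12.
|Patch 1| = 49.
|Patch 1 ∖ Patch 2| = |Patch 1| − |Patch 1∩Patch 2| = 49 − 12 = 37.00.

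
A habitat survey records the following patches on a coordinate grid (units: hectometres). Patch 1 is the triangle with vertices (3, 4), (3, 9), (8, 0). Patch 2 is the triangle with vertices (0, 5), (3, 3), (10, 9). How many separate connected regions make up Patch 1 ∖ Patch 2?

Patch 1 ∖ Patch 2 splits into 2 disjoint pieces (area 1.7818, area 6.0275).

2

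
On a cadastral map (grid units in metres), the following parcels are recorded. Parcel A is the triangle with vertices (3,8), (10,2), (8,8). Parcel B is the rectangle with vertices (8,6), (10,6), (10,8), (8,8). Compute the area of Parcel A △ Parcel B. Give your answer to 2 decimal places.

|Parcel A| = 15, |Parcel B| = 4, |Parcel A∩Parcel B| = 0.6667.
|Parcel A △ Parcel B| = |Parcel A| + |Parcel B| − 2·|Parcel A∩Parcel B| = 15 + 4 − 1.3333 = 17.67.

17.67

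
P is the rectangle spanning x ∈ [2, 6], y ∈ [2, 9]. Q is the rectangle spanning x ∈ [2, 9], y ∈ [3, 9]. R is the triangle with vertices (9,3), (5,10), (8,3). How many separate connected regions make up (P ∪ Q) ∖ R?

(P ∪ Q) ∖ R splits into 2 disjoint pieces (area 32.2857, area 10.2857).

2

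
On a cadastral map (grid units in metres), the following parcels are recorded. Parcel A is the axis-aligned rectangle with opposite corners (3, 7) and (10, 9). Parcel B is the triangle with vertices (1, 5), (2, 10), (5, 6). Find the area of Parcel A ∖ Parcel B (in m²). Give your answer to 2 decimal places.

|Parcel A| = 14, |Parcel A∩Parcel B| = 1.0417.
|Parcel A ∖ Parcel B| = |Parcel A| − |Parcel A∩Parcel B| = 14 − 1.0417 = 12.96.

12.96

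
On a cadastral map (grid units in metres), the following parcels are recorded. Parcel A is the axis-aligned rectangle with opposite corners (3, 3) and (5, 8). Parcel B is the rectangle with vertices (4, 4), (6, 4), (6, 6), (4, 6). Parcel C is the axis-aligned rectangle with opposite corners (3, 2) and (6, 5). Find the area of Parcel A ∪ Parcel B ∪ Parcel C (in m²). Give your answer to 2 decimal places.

16.00

By inclusion–exclusion:
Individual areas: |Parcel A| = 10, |Parcel B| = 4, |Parcel C| = 9.
|Parcel A∩Parcel B|: x∈[4,5], y∈[4,6] → 1·2 = 2.
|Parcel A∩Parcel C|: x∈[3,5], y∈[3,5] → 2·2 = 4.
|Parcel B∩Parcel C|: x∈[4,6], y∈[4,5] → 2·1 = 2.
|Parcel A∩Parcel B∩Parcel C| = 1.
|Parcel A ∪ Parcel B ∪ Parcel C| = 23 − 8 + 1 = 16.00.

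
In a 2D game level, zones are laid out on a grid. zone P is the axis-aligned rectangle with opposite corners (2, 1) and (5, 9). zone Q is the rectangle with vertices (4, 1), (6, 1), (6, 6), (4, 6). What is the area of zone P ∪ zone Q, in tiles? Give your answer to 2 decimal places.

29.00

By inclusion–exclusion:
Individual areas: |zone P| = 24, |zone Q| = 10.
|zone P∩zone Q|: x∈[4,5], y∈[1,6] → 1·5 = 5.
|zone P ∪ zone Q| = 34 − 5 = 29.00.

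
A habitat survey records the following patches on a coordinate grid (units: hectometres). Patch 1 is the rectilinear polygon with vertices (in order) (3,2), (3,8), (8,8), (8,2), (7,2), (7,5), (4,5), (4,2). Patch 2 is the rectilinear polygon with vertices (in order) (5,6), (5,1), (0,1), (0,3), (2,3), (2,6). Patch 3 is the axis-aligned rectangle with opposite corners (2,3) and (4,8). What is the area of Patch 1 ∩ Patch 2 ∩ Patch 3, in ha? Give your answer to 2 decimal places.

The intersection is the polygon with vertices (4,6), (4,5), (4,3), (3,3), (3,6).
By the shoelace formula its area is 3.00.

3.00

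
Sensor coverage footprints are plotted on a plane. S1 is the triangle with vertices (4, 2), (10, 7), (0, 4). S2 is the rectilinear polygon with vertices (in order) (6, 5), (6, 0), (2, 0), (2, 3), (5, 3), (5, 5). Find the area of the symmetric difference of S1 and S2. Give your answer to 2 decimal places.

23.33

|S1| = 16, |S2| = 14, |S1∩S2| = 3.3333.
|S1 △ S2| = |S1| + |S2| − 2·|S1∩S2| = 16 + 14 − 6.6667 = 23.33.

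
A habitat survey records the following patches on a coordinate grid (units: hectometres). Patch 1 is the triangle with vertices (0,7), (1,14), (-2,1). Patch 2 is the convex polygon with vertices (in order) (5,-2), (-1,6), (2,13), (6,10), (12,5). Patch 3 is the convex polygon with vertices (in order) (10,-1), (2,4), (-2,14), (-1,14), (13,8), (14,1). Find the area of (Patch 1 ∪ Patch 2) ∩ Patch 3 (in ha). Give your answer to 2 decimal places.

75.42

|Patch 1 ∪ Patch 2| = 99.6763.
|(Patch 1 ∪ Patch 2) ∩ Patch 3| = 75.42.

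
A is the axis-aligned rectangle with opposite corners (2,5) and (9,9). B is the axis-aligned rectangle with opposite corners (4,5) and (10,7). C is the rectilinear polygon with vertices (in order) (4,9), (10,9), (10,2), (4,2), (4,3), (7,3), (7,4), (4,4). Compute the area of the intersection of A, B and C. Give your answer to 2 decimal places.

10.00

The intersection is the polygon with vertices (4,5), (4,7), (9,7), (9,5).
By the shoelace formula its area is 10.00.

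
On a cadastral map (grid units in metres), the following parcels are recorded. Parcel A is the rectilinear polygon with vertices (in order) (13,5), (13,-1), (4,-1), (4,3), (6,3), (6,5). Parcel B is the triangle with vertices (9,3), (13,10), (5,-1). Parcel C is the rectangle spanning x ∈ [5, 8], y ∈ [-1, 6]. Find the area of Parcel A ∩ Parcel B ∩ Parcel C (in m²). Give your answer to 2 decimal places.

The intersection is the polygon with vertices (5,-1), (8,3.125), (8,2).
By the shoelace formula its area is 1.69.

1.69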